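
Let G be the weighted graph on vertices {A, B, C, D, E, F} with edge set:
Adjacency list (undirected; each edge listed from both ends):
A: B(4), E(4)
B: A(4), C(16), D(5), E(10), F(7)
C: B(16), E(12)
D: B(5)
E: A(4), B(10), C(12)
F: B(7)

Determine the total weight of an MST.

Prim's algorithm from E:
Step 1: cheapest edge leaving the tree is A—E (4); add A.
Step 2: cheapest edge leaving the tree is A—B (4); add B.
Step 3: cheapest edge leaving the tree is B—D (5); add D.
Step 4: cheapest edge leaving the tree is B—F (7); add F.
Step 5: cheapest edge leaving the tree is C—E (12); add C.
MST edges: A—E, A—B, B—D, B—F, C—E; total weight 4+4+5+7+12 = 32.

32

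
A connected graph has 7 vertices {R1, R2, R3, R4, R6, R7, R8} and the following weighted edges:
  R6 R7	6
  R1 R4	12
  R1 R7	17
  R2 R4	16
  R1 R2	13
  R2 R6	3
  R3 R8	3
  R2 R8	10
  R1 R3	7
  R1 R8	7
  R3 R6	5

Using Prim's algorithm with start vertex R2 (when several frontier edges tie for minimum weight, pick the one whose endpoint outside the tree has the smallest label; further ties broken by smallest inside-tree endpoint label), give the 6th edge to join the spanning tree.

R1-R4

Grow the tree from R2 using Prim:
Step 1: cheapest edge leaving the tree is R2 R6 (3); add R6.
Step 2: cheapest edge leaving the tree is R3 R6 (5); add R3.
Step 3: cheapest edge leaving the tree is R3 R8 (3); add R8.
Step 4: cheapest edge leaving the tree is R6 R7 (6); add R7.
Step 5: cheapest edge leaving the tree is R1 R3 (7); add R1.
Step 6: cheapest edge leaving the tree is R1 R4 (12); add R4.
The 6th edge added is R1 R4.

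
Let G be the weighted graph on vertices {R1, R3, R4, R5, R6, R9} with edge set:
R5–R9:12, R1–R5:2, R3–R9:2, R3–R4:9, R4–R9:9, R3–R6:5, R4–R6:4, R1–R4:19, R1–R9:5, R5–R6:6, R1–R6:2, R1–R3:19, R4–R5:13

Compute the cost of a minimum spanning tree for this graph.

15

Prim, starting at R4.
Step 1: frontier [R4–R6 4, R3–R4 9, R4–R9 9, R4–R5 13, R1–R4 19] → take R4–R6 (4); add R6.
Step 2: frontier [R3–R4 9, R4–R9 9, R4–R5 13, R1–R4 19, R1–R6 2, R3–R6 5, R5–R6 6] → take R1–R6 (2); add R1.
Step 3: frontier [R1–R5 2, R1–R9 5, R1–R3 19, R3–R4 9, R4–R9 9, R4–R5 13, R3–R6 5, R5–R6 6] → take R1–R5 (2); add R5.
Step 4: frontier [R1–R9 5, R1–R3 19, R3–R4 9, R4–R9 9, R5–R9 12, R3–R6 5] → take R3–R6 (5); add R3.
Step 5: frontier [R1–R9 5, R3–R9 2, R4–R9 9, R5–R9 12] → take R3–R9 (2); add R9.
MST edges: R4–R6, R1–R6, R1–R5, R3–R6, R3–R9; total weight 4+2+2+5+2 = 15.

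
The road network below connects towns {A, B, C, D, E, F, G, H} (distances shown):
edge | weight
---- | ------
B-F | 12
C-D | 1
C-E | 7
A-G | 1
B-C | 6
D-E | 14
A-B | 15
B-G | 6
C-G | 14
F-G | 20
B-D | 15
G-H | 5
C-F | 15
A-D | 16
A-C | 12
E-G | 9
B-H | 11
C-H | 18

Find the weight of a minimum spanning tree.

Kruskal: consider edges lightest-first.
A-G (1): add — endpoints in different components.
C-D (1): add — endpoints in different components.
G-H (5): add — endpoints in different components.
B-C (6): add — endpoints in different components.
B-G (6): add — endpoints in different components.
C-E (7): add — endpoints in different components.
E-G (9): skip — E and G already connected.
B-H (11): skip — B and H already connected.
A-C (12): skip — A and C already connected.
B-F (12): add — endpoints in different components.
MST edges: A-G, C-D, G-H, B-C, B-G, C-E, B-F; total weight 1+1+5+6+6+7+12 = 38.

38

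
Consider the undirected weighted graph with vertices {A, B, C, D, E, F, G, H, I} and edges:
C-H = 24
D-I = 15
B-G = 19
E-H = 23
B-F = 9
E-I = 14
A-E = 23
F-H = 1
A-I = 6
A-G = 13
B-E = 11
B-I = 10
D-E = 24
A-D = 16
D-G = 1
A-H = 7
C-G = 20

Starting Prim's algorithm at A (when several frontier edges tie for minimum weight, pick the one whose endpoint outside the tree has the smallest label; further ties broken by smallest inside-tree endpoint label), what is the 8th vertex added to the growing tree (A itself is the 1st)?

Prim's algorithm from A:
Step 1: cheapest edge leaving the tree is A-I (6); add I.
Step 2: cheapest edge leaving the tree is A-H (7); add H.
Step 3: cheapest edge leaving the tree is F-H (1); add F.
Step 4: cheapest edge leaving the tree is B-F (9); add B.
Step 5: cheapest edge leaving the tree is B-E (11); add E.
Step 6: cheapest edge leaving the tree is A-G (13); add G.
Step 7: cheapest edge leaving the tree is D-G (1); add D.
Step 8: cheapest edge leaving the tree is C-G (20); add C.
Vertex order: A, I, H, F, B, E, G, D, C. The 8th vertex is D.

D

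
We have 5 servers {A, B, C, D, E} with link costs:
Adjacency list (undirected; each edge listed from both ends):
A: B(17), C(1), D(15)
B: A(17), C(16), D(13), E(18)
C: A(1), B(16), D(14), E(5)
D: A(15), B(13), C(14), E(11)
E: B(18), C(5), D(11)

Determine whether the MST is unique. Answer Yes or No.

Yes

Kruskal: consider edges lightest-first.
A C (1): add. Components now {A,C} {B} {D} {E}
C E (5): add. Components now {A,C,E} {B} {D}
D E (11): add. Components now {A,C,D,E} {B}
B D (13): add. Components now {A,B,C,D,E}
Every non-tree edge has weight strictly greater than the heaviest edge on the tree path between its endpoints, so the MST is unique.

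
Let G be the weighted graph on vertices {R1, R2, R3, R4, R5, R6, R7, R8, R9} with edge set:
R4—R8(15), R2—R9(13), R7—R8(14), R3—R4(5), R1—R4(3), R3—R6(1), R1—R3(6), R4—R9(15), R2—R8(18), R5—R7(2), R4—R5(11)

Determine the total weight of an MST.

64

Kruskal: consider edges lightest-first.
R3—R6 (1): add — endpoints in different components.
R5—R7 (2): add — endpoints in different components.
R1—R4 (3): add — endpoints in different components.
R3—R4 (5): add — endpoints in different components.
R1—R3 (6): skip — R3 and R1 already connected.
R4—R5 (11): add — endpoints in different components.
R2—R9 (13): add — endpoints in different components.
R7—R8 (14): add — endpoints in different components.
R4—R8 (15): skip — R8 and R4 already connected.
R4—R9 (15): add — endpoints in different components.
MST edges: R3—R6, R5—R7, R1—R4, R3—R4, R4—R5, R2—R9, R7—R8, R4—R9; total weight 1+2+3+5+11+13+14+15 = 64.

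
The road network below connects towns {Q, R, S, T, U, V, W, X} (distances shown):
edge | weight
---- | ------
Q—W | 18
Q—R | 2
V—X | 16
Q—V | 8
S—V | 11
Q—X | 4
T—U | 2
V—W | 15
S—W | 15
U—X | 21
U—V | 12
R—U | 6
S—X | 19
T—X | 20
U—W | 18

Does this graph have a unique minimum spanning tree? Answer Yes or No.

Kruskal's algorithm — process edges by increasing weight (ties by edge label):
Q—R (2): add — endpoints in different components.
T—U (2): add — endpoints in different components.
Q—X (4): add — endpoints in different components.
R—U (6): add — endpoints in different components.
Q—V (8): add — endpoints in different components.
S—V (11): add — endpoints in different components.
U—V (12): skip — U and V already connected.
S—W (15): add — endpoints in different components.
Non-tree edge V—W has weight 15, equal to the heaviest edge on its tree cycle — swapping gives another MST of the same weight. Not unique.

No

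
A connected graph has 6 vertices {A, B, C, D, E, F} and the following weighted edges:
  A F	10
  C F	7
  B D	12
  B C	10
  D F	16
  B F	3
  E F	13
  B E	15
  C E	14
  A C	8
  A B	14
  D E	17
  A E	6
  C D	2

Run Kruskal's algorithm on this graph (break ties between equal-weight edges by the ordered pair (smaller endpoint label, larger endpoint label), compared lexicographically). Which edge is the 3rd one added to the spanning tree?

Kruskal: consider edges lightest-first.
C D (2): add — endpoints in different components.
B F (3): add — endpoints in different components.
A E (6): add — endpoints in different components.
C F (7): add — endpoints in different components.
A C (8): add — endpoints in different components.
The 3rd edge added is A E.

A-E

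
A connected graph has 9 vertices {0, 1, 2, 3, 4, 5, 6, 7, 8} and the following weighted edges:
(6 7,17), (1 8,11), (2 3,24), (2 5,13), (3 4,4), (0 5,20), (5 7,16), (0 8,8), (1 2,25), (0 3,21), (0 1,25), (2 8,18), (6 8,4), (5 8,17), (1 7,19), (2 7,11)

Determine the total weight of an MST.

Prim's algorithm from 8:
Step 1: cheapest edge leaving the tree is 6 8 (4); add 6.
Step 2: cheapest edge leaving the tree is 0 8 (8); add 0.
Step 3: cheapest edge leaving the tree is 1 8 (11); add 1.
Step 4: cheapest edge leaving the tree is 5 8 (17); add 5.
Step 5: cheapest edge leaving the tree is 2 5 (13); add 2.
Step 6: cheapest edge leaving the tree is 2 7 (11); add 7.
Step 7: cheapest edge leaving the tree is 0 3 (21); add 3.
Step 8: cheapest edge leaving the tree is 3 4 (4); add 4.
MST edges: 6 8, 0 8, 1 8, 5 8, 2 5, 2 7, 0 3, 3 4; total weight 4+8+11+17+13+11+21+4 = 89.

89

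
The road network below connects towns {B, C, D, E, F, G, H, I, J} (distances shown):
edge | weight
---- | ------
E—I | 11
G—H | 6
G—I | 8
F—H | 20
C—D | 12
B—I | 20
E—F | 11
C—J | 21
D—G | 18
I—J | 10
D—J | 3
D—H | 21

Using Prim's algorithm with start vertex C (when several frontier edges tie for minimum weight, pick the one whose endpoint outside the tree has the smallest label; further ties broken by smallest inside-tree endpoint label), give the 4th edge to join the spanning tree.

G-I

Prim's algorithm from C:
Step 1: frontier [C—D 12, C—J 21] → take C—D (12); add D.
Step 2: frontier [C—J 21, D—J 3, D—G 18, D—H 21] → take D—J (3); add J.
Step 3: frontier [D—G 18, D—H 21, I—J 10] → take I—J (10); add I.
Step 4: frontier [D—G 18, D—H 21, G—I 8, E—I 11, B—I 20] → take G—I (8); add G.
Step 5: frontier [D—H 21, G—H 6, E—I 11, B—I 20] → take G—H (6); add H.
Step 6: frontier [F—H 20, E—I 11, B—I 20] → take E—I (11); add E.
Step 7: frontier [E—F 11, F—H 20, B—I 20] → take E—F (11); add F.
Step 8: frontier [B—I 20] → take B—I (20); add B.
The 4th edge added is G—I.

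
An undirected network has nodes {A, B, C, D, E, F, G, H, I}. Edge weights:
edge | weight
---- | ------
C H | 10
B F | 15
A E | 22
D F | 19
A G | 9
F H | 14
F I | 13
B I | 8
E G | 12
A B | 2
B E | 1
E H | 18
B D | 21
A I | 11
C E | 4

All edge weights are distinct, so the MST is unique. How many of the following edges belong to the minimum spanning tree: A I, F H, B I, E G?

Kruskal: consider edges lightest-first.
B E (1): add — endpoints in different components.
A B (2): add — endpoints in different components.
C E (4): add — endpoints in different components.
B I (8): add — endpoints in different components.
A G (9): add — endpoints in different components.
C H (10): add — endpoints in different components.
A I (11): skip — A and I already connected.
E G (12): skip — E and G already connected.
F I (13): add — endpoints in different components.
F H (14): skip — F and H already connected.
B F (15): skip — B and F already connected.
E H (18): skip — E and H already connected.
D F (19): add — endpoints in different components.
MST edge set: {B E, A B, C E, B I, A G, C H, F I, D F}.
Of the listed edges, {B I} are in the MST → 1.

1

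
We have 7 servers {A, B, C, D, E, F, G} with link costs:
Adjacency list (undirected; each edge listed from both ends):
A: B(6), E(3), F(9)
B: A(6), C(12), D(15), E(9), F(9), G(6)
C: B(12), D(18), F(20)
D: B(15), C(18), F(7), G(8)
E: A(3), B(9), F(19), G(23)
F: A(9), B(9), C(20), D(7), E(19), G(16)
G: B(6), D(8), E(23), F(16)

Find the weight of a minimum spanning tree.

Sort edges by weight, then run Kruskal:
A E (3): add — endpoints in different components.
A B (6): add — endpoints in different components.
B G (6): add — endpoints in different components.
D F (7): add — endpoints in different components.
D G (8): add — endpoints in different components.
A F (9): skip — A and F already connected.
B E (9): skip — B and E already connected.
B F (9): skip — B and F already connected.
B C (12): add — endpoints in different components.
MST edges: A E, A B, B G, D F, D G, B C; total weight 3+6+6+7+8+12 = 42.

42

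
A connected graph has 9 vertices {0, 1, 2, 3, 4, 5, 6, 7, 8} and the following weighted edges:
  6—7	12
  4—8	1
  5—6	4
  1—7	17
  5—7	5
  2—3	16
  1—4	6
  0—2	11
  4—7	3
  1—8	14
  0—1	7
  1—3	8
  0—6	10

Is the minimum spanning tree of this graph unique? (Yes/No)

Yes

Kruskal: consider edges lightest-first.
4—8 (1): add — endpoints in different components.
4—7 (3): add — endpoints in different components.
5—6 (4): add — endpoints in different components.
5—7 (5): add — endpoints in different components.
1—4 (6): add — endpoints in different components.
0—1 (7): add — endpoints in different components.
1—3 (8): add — endpoints in different components.
0—6 (10): skip — 0 and 6 already connected.
0—2 (11): add — endpoints in different components.
Every non-tree edge has weight strictly greater than the heaviest edge on the tree path between its endpoints, so the MST is unique.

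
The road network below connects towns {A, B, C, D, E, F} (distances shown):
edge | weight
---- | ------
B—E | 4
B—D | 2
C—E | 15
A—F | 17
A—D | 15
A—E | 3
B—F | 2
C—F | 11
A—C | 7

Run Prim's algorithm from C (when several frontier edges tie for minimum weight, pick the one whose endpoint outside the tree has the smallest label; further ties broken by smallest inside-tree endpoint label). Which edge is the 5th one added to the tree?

B-F

Prim's algorithm from C:
Step 1: frontier [A—C 7, C—F 11, C—E 15] → take A—C (7); add A.
Step 2: frontier [A—E 3, A—D 15, A—F 17, C—F 11, C—E 15] → take A—E (3); add E.
Step 3: frontier [A—D 15, A—F 17, C—F 11, B—E 4] → take B—E (4); add B.
Step 4: frontier [A—D 15, A—F 17, B—D 2, B—F 2, C—F 11] → take B—D (2); add D.
Step 5: frontier [A—F 17, B—F 2, C—F 11] → take B—F (2); add F.
The 5th edge added is B—F.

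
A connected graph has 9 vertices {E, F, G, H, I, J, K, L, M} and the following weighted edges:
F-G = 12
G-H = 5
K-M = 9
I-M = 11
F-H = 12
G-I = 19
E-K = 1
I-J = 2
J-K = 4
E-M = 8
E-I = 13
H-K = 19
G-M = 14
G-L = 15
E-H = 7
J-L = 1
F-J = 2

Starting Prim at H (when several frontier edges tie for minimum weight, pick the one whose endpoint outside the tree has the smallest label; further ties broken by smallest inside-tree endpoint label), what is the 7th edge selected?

I-J

Grow the tree from H using Prim:
Step 1: cheapest edge leaving the tree is G-H (5); add G.
Step 2: cheapest edge leaving the tree is E-H (7); add E.
Step 3: cheapest edge leaving the tree is E-K (1); add K.
Step 4: cheapest edge leaving the tree is J-K (4); add J.
Step 5: cheapest edge leaving the tree is J-L (1); add L.
Step 6: cheapest edge leaving the tree is F-J (2); add F.
Step 7: cheapest edge leaving the tree is I-J (2); add I.
Step 8: cheapest edge leaving the tree is E-M (8); add M.
The 7th edge added is I-J.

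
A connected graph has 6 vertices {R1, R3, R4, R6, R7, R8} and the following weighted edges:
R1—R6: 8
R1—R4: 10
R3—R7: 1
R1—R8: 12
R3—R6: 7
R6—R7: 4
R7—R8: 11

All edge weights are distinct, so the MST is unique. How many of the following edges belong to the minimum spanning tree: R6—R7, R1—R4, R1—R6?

3

Kruskal's algorithm — process edges by increasing weight (ties by edge label):
R3—R7 (1): add. Components now {R8} {R3,R7} {R4} {R1} {R6}
R6—R7 (4): add. Components now {R8} {R3,R6,R7} {R4} {R1}
R3—R6 (7): skip — R3 and R6 already connected.
R1—R6 (8): add. Components now {R8} {R1,R3,R6,R7} {R4}
R1—R4 (10): add. Components now {R8} {R1,R3,R4,R6,R7}
R7—R8 (11): add. Components now {R1,R3,R4,R6,R7,R8}
MST edge set: {R3—R7, R6—R7, R1—R6, R1—R4, R7—R8}.
Of the listed edges, {R6—R7, R1—R4, R1—R6} are in the MST → 3.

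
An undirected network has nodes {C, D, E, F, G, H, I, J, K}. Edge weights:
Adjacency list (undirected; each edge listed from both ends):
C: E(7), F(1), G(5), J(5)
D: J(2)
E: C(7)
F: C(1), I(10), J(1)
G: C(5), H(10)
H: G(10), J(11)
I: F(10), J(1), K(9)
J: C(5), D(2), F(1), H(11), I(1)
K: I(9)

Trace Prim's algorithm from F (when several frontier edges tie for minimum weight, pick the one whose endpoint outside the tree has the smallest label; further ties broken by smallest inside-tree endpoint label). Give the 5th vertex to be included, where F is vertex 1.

Prim's algorithm from F:
Step 1: frontier [C—F 1, F—J 1, F—I 10] → take C—F (1); add C.
Step 2: frontier [C—G 5, C—J 5, C—E 7, F—J 1, F—I 10] → take F—J (1); add J.
Step 3: frontier [C—G 5, C—E 7, F—I 10, I—J 1, D—J 2, H—J 11] → take I—J (1); add I.
Step 4: frontier [C—G 5, C—E 7, I—K 9, D—J 2, H—J 11] → take D—J (2); add D.
Step 5: frontier [C—G 5, C—E 7, I—K 9, H—J 11] → take C—G (5); add G.
Step 6: frontier [C—E 7, G—H 10, I—K 9, H—J 11] → take C—E (7); add E.
Step 7: frontier [G—H 10, I—K 9, H—J 11] → take I—K (9); add K.
Step 8: frontier [G—H 10, H—J 11] → take G—H (10); add H.
Vertex order: F, C, J, I, D, G, E, K, H. The 5th vertex is D.

D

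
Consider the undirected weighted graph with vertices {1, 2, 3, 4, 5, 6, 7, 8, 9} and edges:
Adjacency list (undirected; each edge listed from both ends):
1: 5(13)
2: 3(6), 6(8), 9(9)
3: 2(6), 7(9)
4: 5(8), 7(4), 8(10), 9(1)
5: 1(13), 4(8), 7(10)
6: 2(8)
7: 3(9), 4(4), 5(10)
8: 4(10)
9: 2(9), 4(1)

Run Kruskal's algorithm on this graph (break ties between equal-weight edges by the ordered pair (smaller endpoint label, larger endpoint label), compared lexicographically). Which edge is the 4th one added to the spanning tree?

2-6

Kruskal: consider edges lightest-first.
4—9 (1): add — endpoints in different components.
4—7 (4): add — endpoints in different components.
2—3 (6): add — endpoints in different components.
2—6 (8): add — endpoints in different components.
4—5 (8): add — endpoints in different components.
2—9 (9): add — endpoints in different components.
3—7 (9): skip — 3 and 7 already connected.
4—8 (10): add — endpoints in different components.
5—7 (10): skip — 5 and 7 already connected.
1—5 (13): add — endpoints in different components.
The 4th edge added is 2—6.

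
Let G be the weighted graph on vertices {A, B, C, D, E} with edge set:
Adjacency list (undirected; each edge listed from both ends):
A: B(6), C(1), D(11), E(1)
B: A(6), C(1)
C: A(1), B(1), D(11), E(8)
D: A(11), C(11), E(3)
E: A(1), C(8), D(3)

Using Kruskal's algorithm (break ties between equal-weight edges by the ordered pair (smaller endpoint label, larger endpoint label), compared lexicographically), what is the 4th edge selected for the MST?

D-E

Sort edges by weight, then run Kruskal:
A—C (1): add. Components now {A,C} {B} {D} {E}
A—E (1): add. Components now {A,C,E} {B} {D}
B—C (1): add. Components now {A,B,C,E} {D}
D—E (3): add. Components now {A,B,C,D,E}
The 4th edge added is D—E.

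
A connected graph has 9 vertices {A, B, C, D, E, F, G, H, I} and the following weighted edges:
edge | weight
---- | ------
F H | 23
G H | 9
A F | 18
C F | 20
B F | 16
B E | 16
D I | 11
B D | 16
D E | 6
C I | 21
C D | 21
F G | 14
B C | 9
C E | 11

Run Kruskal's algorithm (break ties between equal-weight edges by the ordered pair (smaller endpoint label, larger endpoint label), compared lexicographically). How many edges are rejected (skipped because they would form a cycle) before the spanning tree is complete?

Sort edges by weight, then run Kruskal:
D E (6): add — endpoints in different components.
B C (9): add — endpoints in different components.
G H (9): add — endpoints in different components.
C E (11): add — endpoints in different components.
D I (11): add — endpoints in different components.
F G (14): add — endpoints in different components.
B D (16): skip — B and D already connected.
B E (16): skip — B and E already connected.
B F (16): add — endpoints in different components.
A F (18): add — endpoints in different components.
Edges rejected before the tree was complete: 2.

2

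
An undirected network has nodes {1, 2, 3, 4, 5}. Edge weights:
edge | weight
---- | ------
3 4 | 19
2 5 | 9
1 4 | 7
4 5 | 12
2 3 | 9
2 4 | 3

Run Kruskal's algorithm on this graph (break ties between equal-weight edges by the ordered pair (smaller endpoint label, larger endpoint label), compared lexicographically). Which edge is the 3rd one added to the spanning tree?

2-3

Kruskal's algorithm — process edges by increasing weight (ties by edge label):
2 4 (3): add — endpoints in different components.
1 4 (7): add — endpoints in different components.
2 3 (9): add — endpoints in different components.
2 5 (9): add — endpoints in different components.
The 3rd edge added is 2 3.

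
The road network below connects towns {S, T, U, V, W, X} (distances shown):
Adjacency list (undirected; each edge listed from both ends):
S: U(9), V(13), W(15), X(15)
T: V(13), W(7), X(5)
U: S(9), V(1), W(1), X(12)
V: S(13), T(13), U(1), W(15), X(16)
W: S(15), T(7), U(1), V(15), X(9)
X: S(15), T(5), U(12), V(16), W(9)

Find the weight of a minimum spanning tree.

Grow the tree from U using Prim:
Step 1: frontier [U-V 1, U-W 1, S-U 9, U-X 12] → take U-V (1); add V.
Step 2: frontier [U-W 1, S-U 9, U-X 12, S-V 13, T-V 13, V-W 15, V-X 16] → take U-W (1); add W.
Step 3: frontier [S-U 9, U-X 12, S-V 13, T-V 13, V-X 16, T-W 7, W-X 9, S-W 15] → take T-W (7); add T.
Step 4: frontier [T-X 5, S-U 9, U-X 12, S-V 13, V-X 16, W-X 9, S-W 15] → take T-X (5); add X.
Step 5: frontier [S-U 9, S-V 13, S-W 15, S-X 15] → take S-U (9); add S.
MST edges: U-V, U-W, T-W, T-X, S-U; total weight 1+1+7+5+9 = 23.

23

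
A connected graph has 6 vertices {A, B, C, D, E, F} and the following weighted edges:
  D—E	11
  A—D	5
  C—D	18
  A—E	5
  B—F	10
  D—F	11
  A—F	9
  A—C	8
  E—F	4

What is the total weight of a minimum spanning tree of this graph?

32

Kruskal's algorithm — process edges by increasing weight (ties by edge label):
E—F (4): add. Components now {A} {B} {C} {D} {E,F}
A—D (5): add. Components now {A,D} {B} {C} {E,F}
A—E (5): add. Components now {A,D,E,F} {B} {C}
A—C (8): add. Components now {A,C,D,E,F} {B}
A—F (9): skip — A and F already connected.
B—F (10): add. Components now {A,B,C,D,E,F}
MST edges: E—F, A—D, A—E, A—C, B—F; total weight 4+5+5+8+10 = 32.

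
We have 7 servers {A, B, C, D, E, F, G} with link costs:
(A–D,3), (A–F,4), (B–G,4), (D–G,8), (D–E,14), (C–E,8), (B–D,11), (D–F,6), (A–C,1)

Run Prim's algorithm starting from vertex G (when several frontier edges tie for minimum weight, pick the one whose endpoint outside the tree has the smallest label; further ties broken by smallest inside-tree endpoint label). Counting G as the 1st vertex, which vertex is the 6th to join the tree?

Prim, starting at G.
Step 1: frontier [B–G 4, D–G 8] → take B–G (4); add B.
Step 2: frontier [B–D 11, D–G 8] → take D–G (8); add D.
Step 3: frontier [A–D 3, D–F 6, D–E 14] → take A–D (3); add A.
Step 4: frontier [A–C 1, A–F 4, D–F 6, D–E 14] → take A–C (1); add C.
Step 5: frontier [A–F 4, C–E 8, D–F 6, D–E 14] → take A–F (4); add F.
Step 6: frontier [C–E 8, D–E 14] → take C–E (8); add E.
Vertex order: G, B, D, A, C, F, E. The 6th vertex is F.

F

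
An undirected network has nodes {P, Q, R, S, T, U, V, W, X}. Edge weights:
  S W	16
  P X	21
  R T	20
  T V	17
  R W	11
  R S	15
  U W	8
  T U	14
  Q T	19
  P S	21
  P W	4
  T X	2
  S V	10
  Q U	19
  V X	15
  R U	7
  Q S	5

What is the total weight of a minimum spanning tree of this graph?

65

Kruskal's algorithm — process edges by increasing weight (ties by edge label):
T X (2): add — endpoints in different components.
P W (4): add — endpoints in different components.
Q S (5): add — endpoints in different components.
R U (7): add — endpoints in different components.
U W (8): add — endpoints in different components.
S V (10): add — endpoints in different components.
R W (11): skip — W and R already connected.
T U (14): add — endpoints in different components.
R S (15): add — endpoints in different components.
MST edges: T X, P W, Q S, R U, U W, S V, T U, R S; total weight 2+4+5+7+8+10+14+15 = 65.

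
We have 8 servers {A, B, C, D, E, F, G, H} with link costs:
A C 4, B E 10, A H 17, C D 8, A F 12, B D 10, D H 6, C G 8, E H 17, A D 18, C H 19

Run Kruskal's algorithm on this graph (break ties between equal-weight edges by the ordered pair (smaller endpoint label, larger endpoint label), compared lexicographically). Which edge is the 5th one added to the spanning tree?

Kruskal: consider edges lightest-first.
A C (4): add — endpoints in different components.
D H (6): add — endpoints in different components.
C D (8): add — endpoints in different components.
C G (8): add — endpoints in different components.
B D (10): add — endpoints in different components.
B E (10): add — endpoints in different components.
A F (12): add — endpoints in different components.
The 5th edge added is B D.

B-D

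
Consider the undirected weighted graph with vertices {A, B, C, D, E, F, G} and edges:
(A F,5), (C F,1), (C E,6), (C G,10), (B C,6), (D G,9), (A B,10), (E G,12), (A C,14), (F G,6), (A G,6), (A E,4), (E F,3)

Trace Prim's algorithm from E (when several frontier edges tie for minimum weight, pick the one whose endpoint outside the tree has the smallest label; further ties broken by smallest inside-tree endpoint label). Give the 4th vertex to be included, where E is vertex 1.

Prim, starting at E.
Step 1: cheapest edge leaving the tree is E F (3); add F.
Step 2: cheapest edge leaving the tree is C F (1); add C.
Step 3: cheapest edge leaving the tree is A E (4); add A.
Step 4: cheapest edge leaving the tree is B C (6); add B.
Step 5: cheapest edge leaving the tree is A G (6); add G.
Step 6: cheapest edge leaving the tree is D G (9); add D.
Vertex order: E, F, C, A, B, G, D. The 4th vertex is A.

A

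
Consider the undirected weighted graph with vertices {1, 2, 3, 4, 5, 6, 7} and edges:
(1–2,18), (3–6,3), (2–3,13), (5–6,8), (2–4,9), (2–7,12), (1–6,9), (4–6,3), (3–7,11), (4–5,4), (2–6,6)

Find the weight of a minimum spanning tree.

36

Kruskal's algorithm — process edges by increasing weight (ties by edge label):
3–6 (3): add — endpoints in different components.
4–6 (3): add — endpoints in different components.
4–5 (4): add — endpoints in different components.
2–6 (6): add — endpoints in different components.
5–6 (8): skip — 5 and 6 already connected.
1–6 (9): add — endpoints in different components.
2–4 (9): skip — 2 and 4 already connected.
3–7 (11): add — endpoints in different components.
MST edges: 3–6, 4–6, 4–5, 2–6, 1–6, 3–7; total weight 3+3+4+6+9+11 = 36.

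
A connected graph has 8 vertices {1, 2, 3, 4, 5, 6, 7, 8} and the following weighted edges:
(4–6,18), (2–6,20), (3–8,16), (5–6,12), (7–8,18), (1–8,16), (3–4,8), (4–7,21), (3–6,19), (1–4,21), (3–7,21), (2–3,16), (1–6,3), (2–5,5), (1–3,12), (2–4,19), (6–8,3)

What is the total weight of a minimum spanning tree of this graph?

61

Sort edges by weight, then run Kruskal:
1–6 (3): add — endpoints in different components.
6–8 (3): add — endpoints in different components.
2–5 (5): add — endpoints in different components.
3–4 (8): add — endpoints in different components.
1–3 (12): add — endpoints in different components.
5–6 (12): add — endpoints in different components.
1–8 (16): skip — 1 and 8 already connected.
2–3 (16): skip — 2 and 3 already connected.
3–8 (16): skip — 3 and 8 already connected.
4–6 (18): skip — 4 and 6 already connected.
7–8 (18): add — endpoints in different components.
MST edges: 1–6, 6–8, 2–5, 3–4, 1–3, 5–6, 7–8; total weight 3+3+5+8+12+12+18 = 61.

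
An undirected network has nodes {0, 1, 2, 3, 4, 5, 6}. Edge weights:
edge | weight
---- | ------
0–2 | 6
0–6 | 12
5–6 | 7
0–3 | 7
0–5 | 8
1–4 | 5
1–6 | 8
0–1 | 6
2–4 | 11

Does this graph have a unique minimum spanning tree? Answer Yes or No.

Sort edges by weight, then run Kruskal:
1–4 (5): add. Components now {0} {1,4} {2} {3} {5} {6}
0–1 (6): add. Components now {0,1,4} {2} {3} {5} {6}
0–2 (6): add. Components now {0,1,2,4} {3} {5} {6}
0–3 (7): add. Components now {0,1,2,3,4} {5} {6}
5–6 (7): add. Components now {0,1,2,3,4} {5,6}
0–5 (8): add. Components now {0,1,2,3,4,5,6}
Non-tree edge 1–6 has weight 8, equal to the heaviest edge on its tree cycle — swapping gives another MST of the same weight. Not unique.

No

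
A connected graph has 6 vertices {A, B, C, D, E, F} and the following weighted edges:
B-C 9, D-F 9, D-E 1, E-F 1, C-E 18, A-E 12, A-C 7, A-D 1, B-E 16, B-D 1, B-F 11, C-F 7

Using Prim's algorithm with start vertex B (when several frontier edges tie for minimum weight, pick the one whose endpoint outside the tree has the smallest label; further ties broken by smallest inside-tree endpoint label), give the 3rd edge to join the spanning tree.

D-E

Prim, starting at B.
Step 1: cheapest edge leaving the tree is B-D (1); add D.
Step 2: cheapest edge leaving the tree is A-D (1); add A.
Step 3: cheapest edge leaving the tree is D-E (1); add E.
Step 4: cheapest edge leaving the tree is E-F (1); add F.
Step 5: cheapest edge leaving the tree is A-C (7); add C.
The 3rd edge added is D-E.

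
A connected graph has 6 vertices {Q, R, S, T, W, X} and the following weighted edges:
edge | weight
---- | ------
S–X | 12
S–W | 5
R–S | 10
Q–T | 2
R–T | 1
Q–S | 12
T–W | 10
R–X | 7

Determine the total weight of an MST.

25

Kruskal: consider edges lightest-first.
R–T (1): add. Components now {R,T} {Q} {X} {W} {S}
Q–T (2): add. Components now {Q,R,T} {X} {W} {S}
S–W (5): add. Components now {Q,R,T} {X} {S,W}
R–X (7): add. Components now {Q,R,T,X} {S,W}
R–S (10): add. Components now {Q,R,S,T,W,X}
MST edges: R–T, Q–T, S–W, R–X, R–S; total weight 1+2+5+7+10 = 25.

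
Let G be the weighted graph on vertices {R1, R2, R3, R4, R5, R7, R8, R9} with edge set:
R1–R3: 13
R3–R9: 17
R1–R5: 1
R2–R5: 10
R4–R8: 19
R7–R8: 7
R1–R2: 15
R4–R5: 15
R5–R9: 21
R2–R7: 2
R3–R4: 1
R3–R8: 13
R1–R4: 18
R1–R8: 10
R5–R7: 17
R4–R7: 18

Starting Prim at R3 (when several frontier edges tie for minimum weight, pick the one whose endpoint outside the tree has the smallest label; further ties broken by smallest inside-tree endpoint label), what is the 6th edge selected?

Prim, starting at R3.
Step 1: cheapest edge leaving the tree is R3–R4 (1); add R4.
Step 2: cheapest edge leaving the tree is R1–R3 (13); add R1.
Step 3: cheapest edge leaving the tree is R1–R5 (1); add R5.
Step 4: cheapest edge leaving the tree is R2–R5 (10); add R2.
Step 5: cheapest edge leaving the tree is R2–R7 (2); add R7.
Step 6: cheapest edge leaving the tree is R7–R8 (7); add R8.
Step 7: cheapest edge leaving the tree is R3–R9 (17); add R9.
The 6th edge added is R7–R8.

R7-R8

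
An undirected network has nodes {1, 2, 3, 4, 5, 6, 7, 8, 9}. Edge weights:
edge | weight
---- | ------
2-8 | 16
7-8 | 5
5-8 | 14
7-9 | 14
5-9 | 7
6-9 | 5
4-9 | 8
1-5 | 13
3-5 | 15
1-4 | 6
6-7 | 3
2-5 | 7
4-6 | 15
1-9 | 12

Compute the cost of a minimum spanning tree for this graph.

56

Kruskal's algorithm — process edges by increasing weight (ties by edge label):
6-7 (3): add — endpoints in different components.
6-9 (5): add — endpoints in different components.
7-8 (5): add — endpoints in different components.
1-4 (6): add — endpoints in different components.
2-5 (7): add — endpoints in different components.
5-9 (7): add — endpoints in different components.
4-9 (8): add — endpoints in different components.
1-9 (12): skip — 1 and 9 already connected.
1-5 (13): skip — 1 and 5 already connected.
5-8 (14): skip — 5 and 8 already connected.
7-9 (14): skip — 7 and 9 already connected.
3-5 (15): add — endpoints in different components.
MST edges: 6-7, 6-9, 7-8, 1-4, 2-5, 5-9, 4-9, 3-5; total weight 3+5+5+6+7+7+8+15 = 56.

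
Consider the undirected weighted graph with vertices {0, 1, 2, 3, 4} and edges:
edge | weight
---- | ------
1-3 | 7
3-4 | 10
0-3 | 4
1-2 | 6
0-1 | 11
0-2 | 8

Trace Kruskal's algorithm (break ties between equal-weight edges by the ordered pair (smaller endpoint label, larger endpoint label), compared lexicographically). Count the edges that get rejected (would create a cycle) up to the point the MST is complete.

1

Sort edges by weight, then run Kruskal:
0-3 (4): add. Components now {0,3} {1} {2} {4}
1-2 (6): add. Components now {0,3} {1,2} {4}
1-3 (7): add. Components now {0,1,2,3} {4}
0-2 (8): skip — 0 and 2 already connected.
3-4 (10): add. Components now {0,1,2,3,4}
Edges rejected before the tree was complete: 1.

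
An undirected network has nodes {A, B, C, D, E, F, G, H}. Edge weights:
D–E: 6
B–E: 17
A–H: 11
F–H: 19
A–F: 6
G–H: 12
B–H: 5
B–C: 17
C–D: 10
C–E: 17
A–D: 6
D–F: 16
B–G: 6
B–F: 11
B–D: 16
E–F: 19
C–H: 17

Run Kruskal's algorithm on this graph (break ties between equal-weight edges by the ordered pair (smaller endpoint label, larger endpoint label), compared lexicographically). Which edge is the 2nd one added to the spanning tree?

Sort edges by weight, then run Kruskal:
B–H (5): add — endpoints in different components.
A–D (6): add — endpoints in different components.
A–F (6): add — endpoints in different components.
B–G (6): add — endpoints in different components.
D–E (6): add — endpoints in different components.
C–D (10): add — endpoints in different components.
A–H (11): add — endpoints in different components.
The 2nd edge added is A–D.

A-D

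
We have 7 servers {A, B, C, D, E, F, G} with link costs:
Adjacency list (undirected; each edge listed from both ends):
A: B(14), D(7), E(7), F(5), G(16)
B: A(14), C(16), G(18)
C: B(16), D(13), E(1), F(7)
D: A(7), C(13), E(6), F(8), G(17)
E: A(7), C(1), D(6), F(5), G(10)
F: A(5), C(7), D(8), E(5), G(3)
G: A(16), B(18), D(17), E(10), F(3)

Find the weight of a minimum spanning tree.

34

Prim's algorithm from G:
Step 1: cheapest edge leaving the tree is F—G (3); add F.
Step 2: cheapest edge leaving the tree is A—F (5); add A.
Step 3: cheapest edge leaving the tree is E—F (5); add E.
Step 4: cheapest edge leaving the tree is C—E (1); add C.
Step 5: cheapest edge leaving the tree is D—E (6); add D.
Step 6: cheapest edge leaving the tree is A—B (14); add B.
MST edges: F—G, A—F, E—F, C—E, D—E, A—B; total weight 3+5+5+1+6+14 = 34.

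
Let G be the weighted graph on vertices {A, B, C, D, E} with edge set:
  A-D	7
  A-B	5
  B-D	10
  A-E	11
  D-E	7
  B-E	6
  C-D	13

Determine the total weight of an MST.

Prim's algorithm from E:
Step 1: frontier [B-E 6, D-E 7, A-E 11] → take B-E (6); add B.
Step 2: frontier [A-B 5, B-D 10, D-E 7, A-E 11] → take A-B (5); add A.
Step 3: frontier [A-D 7, B-D 10, D-E 7] → take A-D (7); add D.
Step 4: frontier [C-D 13] → take C-D (13); add C.
MST edges: B-E, A-B, A-D, C-D; total weight 6+5+7+13 = 31.

31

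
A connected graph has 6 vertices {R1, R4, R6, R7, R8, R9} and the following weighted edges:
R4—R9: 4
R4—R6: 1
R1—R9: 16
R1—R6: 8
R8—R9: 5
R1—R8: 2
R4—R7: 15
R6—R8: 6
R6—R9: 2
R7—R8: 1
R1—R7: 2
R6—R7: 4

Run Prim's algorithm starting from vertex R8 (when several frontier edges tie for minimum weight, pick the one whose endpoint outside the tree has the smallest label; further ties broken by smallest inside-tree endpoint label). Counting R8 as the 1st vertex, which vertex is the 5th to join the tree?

R4

Prim's algorithm from R8:
Step 1: frontier [R7—R8 1, R1—R8 2, R8—R9 5, R6—R8 6] → take R7—R8 (1); add R7.
Step 2: frontier [R1—R7 2, R6—R7 4, R4—R7 15, R1—R8 2, R8—R9 5, R6—R8 6] → take R1—R7 (2); add R1.
Step 3: frontier [R1—R6 8, R1—R9 16, R6—R7 4, R4—R7 15, R8—R9 5, R6—R8 6] → take R6—R7 (4); add R6.
Step 4: frontier [R1—R9 16, R4—R6 1, R6—R9 2, R4—R7 15, R8—R9 5] → take R4—R6 (1); add R4.
Step 5: frontier [R1—R9 16, R4—R9 4, R6—R9 2, R8—R9 5] → take R6—R9 (2); add R9.
Vertex order: R8, R7, R1, R6, R4, R9. The 5th vertex is R4.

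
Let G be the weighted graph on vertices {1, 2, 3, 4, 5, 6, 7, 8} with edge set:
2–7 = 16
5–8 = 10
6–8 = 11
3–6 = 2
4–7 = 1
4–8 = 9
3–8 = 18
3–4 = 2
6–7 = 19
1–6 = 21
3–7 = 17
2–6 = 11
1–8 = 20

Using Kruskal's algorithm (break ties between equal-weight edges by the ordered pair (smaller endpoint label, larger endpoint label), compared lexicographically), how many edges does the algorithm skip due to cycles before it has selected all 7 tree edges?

Kruskal's algorithm — process edges by increasing weight (ties by edge label):
4–7 (1): add — endpoints in different components.
3–4 (2): add — endpoints in different components.
3–6 (2): add — endpoints in different components.
4–8 (9): add — endpoints in different components.
5–8 (10): add — endpoints in different components.
2–6 (11): add — endpoints in different components.
6–8 (11): skip — 6 and 8 already connected.
2–7 (16): skip — 2 and 7 already connected.
3–7 (17): skip — 3 and 7 already connected.
3–8 (18): skip — 3 and 8 already connected.
6–7 (19): skip — 6 and 7 already connected.
1–8 (20): add — endpoints in different components.
Edges rejected before the tree was complete: 5.

5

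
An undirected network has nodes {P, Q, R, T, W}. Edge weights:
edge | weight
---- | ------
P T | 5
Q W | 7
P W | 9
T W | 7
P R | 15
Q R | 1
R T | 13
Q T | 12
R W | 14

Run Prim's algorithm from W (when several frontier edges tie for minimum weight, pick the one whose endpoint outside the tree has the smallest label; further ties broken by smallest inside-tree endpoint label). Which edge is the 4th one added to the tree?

P-T

Prim, starting at W.
Step 1: frontier [Q W 7, T W 7, P W 9, R W 14] → take Q W (7); add Q.
Step 2: frontier [Q R 1, Q T 12, T W 7, P W 9, R W 14] → take Q R (1); add R.
Step 3: frontier [Q T 12, R T 13, P R 15, T W 7, P W 9] → take T W (7); add T.
Step 4: frontier [P R 15, P T 5, P W 9] → take P T (5); add P.
The 4th edge added is P T.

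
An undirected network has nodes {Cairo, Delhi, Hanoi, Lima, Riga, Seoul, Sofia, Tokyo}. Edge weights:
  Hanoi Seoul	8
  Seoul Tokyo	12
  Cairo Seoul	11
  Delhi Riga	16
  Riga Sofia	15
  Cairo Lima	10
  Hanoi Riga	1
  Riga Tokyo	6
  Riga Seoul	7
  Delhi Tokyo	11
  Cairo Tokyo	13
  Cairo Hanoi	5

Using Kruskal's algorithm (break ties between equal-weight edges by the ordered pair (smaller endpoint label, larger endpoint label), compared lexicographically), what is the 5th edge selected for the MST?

Cairo-Lima

Kruskal's algorithm — process edges by increasing weight (ties by edge label):
Hanoi Riga (1): add — endpoints in different components.
Cairo Hanoi (5): add — endpoints in different components.
Riga Tokyo (6): add — endpoints in different components.
Riga Seoul (7): add — endpoints in different components.
Hanoi Seoul (8): skip — Hanoi and Seoul already connected.
Cairo Lima (10): add — endpoints in different components.
Cairo Seoul (11): skip — Cairo and Seoul already connected.
Delhi Tokyo (11): add — endpoints in different components.
Seoul Tokyo (12): skip — Seoul and Tokyo already connected.
Cairo Tokyo (13): skip — Cairo and Tokyo already connected.
Riga Sofia (15): add — endpoints in different components.
The 5th edge added is Cairo Lima.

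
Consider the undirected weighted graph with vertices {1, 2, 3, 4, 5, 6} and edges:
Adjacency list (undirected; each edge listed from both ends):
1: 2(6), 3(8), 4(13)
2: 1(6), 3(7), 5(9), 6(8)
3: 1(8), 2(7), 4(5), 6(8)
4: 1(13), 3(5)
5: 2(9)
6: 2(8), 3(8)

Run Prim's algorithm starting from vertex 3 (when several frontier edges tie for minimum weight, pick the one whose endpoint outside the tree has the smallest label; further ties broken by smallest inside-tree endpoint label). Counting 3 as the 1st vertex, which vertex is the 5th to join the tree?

Prim, starting at 3.
Step 1: frontier [3–4 5, 2–3 7, 1–3 8, 3–6 8] → take 3–4 (5); add 4.
Step 2: frontier [2–3 7, 1–3 8, 3–6 8, 1–4 13] → take 2–3 (7); add 2.
Step 3: frontier [1–2 6, 2–6 8, 2–5 9, 1–3 8, 3–6 8, 1–4 13] → take 1–2 (6); add 1.
Step 4: frontier [2–6 8, 2–5 9, 3–6 8] → take 2–6 (8); add 6.
Step 5: frontier [2–5 9] → take 2–5 (9); add 5.
Vertex order: 3, 4, 2, 1, 6, 5. The 5th vertex is 6.

6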